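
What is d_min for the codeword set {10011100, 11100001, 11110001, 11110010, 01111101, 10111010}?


Comparing all pairs, minimum distance: 1
Can detect 0 errors, correct 0 errors

1


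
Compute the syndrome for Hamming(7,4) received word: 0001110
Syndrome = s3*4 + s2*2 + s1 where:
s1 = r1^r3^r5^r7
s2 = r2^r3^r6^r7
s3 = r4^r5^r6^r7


s1=1, s2=1, s3=1

Syndrome = 7 (error at position 7)


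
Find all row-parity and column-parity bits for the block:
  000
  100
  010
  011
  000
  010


Row parities: 011001
Column parities: 111

Row P: 011001, Col P: 111, Corner: 1


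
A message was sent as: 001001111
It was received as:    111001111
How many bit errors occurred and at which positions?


XOR: 110000000

2 error(s) at position(s): 0, 1


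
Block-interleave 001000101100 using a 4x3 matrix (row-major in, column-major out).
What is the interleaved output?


Matrix:
  001
  000
  101
  100
Read columns: 001100001010

001100001010


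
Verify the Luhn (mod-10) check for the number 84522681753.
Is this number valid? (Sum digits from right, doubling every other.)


Luhn sum = 51
51 mod 10 = 1

Invalid (Luhn sum mod 10 = 1)


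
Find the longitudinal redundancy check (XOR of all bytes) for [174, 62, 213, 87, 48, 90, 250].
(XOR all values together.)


XOR chain: 174 ^ 62 ^ 213 ^ 87 ^ 48 ^ 90 ^ 250 = 130

130


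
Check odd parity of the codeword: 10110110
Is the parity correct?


Number of 1s: 5

Yes, parity is correct (5 ones)


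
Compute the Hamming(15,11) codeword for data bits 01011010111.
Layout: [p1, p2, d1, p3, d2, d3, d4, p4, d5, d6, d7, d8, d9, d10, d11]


Parity bits: p1=0, p2=0, p3=1, p4=1

000110111010111


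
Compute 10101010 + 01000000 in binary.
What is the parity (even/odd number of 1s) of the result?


10101010 = 170
01000000 = 64
Sum = 234 = 11101010
1s count = 5

odd parity (5 ones in 11101010)


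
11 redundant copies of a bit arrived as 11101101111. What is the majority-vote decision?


Ones: 9 out of 11
Threshold: 6

1 (9/11 voted 1)


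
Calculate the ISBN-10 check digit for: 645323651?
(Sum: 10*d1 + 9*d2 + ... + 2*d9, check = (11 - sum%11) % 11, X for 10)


Weighted sum: 225
225 mod 11 = 5

Check digit: 6


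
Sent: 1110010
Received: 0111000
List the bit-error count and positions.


XOR: 1001010

3 error(s) at position(s): 0, 3, 5


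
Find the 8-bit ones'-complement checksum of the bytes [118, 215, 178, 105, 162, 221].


Sum = 999 mod 256 = 231
Complement = 24

24


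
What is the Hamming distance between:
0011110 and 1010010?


XOR: 1001100
Count of 1s: 3

3


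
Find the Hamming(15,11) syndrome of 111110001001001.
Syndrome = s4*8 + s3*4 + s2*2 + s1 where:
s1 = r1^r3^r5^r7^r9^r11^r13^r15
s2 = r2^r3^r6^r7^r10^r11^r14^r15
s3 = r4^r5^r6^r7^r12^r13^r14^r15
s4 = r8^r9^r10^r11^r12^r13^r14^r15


s1=1, s2=1, s3=0, s4=1

Syndrome = 11 (error at position 11)


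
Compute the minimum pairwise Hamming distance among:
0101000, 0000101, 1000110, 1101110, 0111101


Comparing all pairs, minimum distance: 2
Can detect 1 errors, correct 0 errors

2


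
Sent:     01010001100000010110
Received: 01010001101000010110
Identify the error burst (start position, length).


XOR: 00000000001000000000

Burst at position 10, length 1


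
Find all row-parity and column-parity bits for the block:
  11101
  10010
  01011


Row parities: 001
Column parities: 00100

Row P: 001, Col P: 00100, Corner: 1


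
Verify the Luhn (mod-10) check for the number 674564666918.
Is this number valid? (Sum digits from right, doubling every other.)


Luhn sum = 61
61 mod 10 = 1

Invalid (Luhn sum mod 10 = 1)


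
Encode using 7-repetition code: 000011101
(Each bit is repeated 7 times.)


Each bit -> 7 copies

000000000000000000000000000011111111111111111111100000001111111


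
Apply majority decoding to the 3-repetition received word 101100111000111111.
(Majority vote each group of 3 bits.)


Groups: 101, 100, 111, 000, 111, 111
Majority votes: 101011

101011


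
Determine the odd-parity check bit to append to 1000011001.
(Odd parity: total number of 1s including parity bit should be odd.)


Number of 1s in data: 4
Parity bit: 1

1


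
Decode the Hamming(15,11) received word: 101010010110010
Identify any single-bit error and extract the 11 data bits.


Syndrome = 0: no error detected

Data: 11000110010 (no errors)


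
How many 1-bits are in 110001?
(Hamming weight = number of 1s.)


Counting 1s in 110001

3


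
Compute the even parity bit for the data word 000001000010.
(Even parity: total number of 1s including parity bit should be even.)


Number of 1s in data: 2
Parity bit: 0

0


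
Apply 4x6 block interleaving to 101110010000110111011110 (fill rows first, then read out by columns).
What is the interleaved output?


Matrix:
  101110
  010000
  110111
  011110
Read columns: 101001111001101110110010

101001111001101110110010


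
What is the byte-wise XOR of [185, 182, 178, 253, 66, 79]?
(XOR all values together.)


XOR chain: 185 ^ 182 ^ 178 ^ 253 ^ 66 ^ 79 = 77

77


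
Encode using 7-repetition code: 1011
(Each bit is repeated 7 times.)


Each bit -> 7 copies

1111111000000011111111111111


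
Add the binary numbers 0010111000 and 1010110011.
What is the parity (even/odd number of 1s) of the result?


0010111000 = 184
1010110011 = 691
Sum = 875 = 1101101011
1s count = 7

odd parity (7 ones in 1101101011)


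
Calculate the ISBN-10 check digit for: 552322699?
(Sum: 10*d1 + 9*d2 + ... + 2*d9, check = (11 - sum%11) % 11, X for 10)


Weighted sum: 223
223 mod 11 = 3

Check digit: 8


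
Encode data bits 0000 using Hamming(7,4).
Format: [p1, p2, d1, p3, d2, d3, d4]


Parity bits: p1=0, p2=0, p3=0

0000000


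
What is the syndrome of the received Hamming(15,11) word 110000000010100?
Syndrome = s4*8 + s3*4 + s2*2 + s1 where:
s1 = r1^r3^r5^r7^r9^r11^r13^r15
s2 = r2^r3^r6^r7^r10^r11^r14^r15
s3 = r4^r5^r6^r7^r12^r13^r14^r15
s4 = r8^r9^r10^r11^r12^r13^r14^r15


s1=1, s2=0, s3=1, s4=0

Syndrome = 5 (error at position 5)


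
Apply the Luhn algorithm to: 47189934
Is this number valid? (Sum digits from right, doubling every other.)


Luhn sum = 53
53 mod 10 = 3

Invalid (Luhn sum mod 10 = 3)


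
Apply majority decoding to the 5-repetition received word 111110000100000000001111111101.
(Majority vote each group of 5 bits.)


Groups: 11111, 00001, 00000, 00000, 11111, 11101
Majority votes: 100011

100011


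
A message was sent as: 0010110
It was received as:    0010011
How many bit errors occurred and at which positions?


XOR: 0000101

2 error(s) at position(s): 4, 6


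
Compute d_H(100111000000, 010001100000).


XOR: 110110100000
Count of 1s: 5

5


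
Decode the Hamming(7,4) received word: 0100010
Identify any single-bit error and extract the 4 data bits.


Syndrome = 4: error at position 4

Data: 0010 (corrected bit 4)


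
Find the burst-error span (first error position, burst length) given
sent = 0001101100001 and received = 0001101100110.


XOR: 0000000000111

Burst at position 10, length 3


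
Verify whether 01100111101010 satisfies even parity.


Number of 1s: 8

Yes, parity is correct (8 ones)


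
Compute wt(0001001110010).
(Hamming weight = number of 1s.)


Counting 1s in 0001001110010

5


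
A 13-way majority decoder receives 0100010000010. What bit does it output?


Ones: 3 out of 13
Threshold: 7

0 (3/13 voted 1)


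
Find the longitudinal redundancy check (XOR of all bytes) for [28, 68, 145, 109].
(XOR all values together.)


XOR chain: 28 ^ 68 ^ 145 ^ 109 = 164

164


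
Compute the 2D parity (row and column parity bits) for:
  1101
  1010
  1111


Row parities: 100
Column parities: 1000

Row P: 100, Col P: 1000, Corner: 1


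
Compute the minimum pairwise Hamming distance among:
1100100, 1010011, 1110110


Comparing all pairs, minimum distance: 2
Can detect 1 errors, correct 0 errors

2


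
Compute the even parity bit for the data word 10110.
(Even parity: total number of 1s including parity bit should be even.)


Number of 1s in data: 3
Parity bit: 1

1


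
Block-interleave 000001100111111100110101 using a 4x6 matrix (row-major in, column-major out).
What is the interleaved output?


Matrix:
  000001
  100111
  111100
  110101
Read columns: 011100110010011101001101

011100110010011101001101


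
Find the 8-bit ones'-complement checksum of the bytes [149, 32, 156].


Sum = 337 mod 256 = 81
Complement = 174

174


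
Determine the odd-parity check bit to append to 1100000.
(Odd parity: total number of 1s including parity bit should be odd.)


Number of 1s in data: 2
Parity bit: 1

1


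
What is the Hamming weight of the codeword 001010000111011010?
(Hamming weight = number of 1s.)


Counting 1s in 001010000111011010

8


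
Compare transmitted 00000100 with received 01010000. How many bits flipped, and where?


XOR: 01010100

3 error(s) at position(s): 1, 3, 5


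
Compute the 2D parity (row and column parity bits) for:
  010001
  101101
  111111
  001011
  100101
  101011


Row parities: 000110
Column parities: 000110

Row P: 000110, Col P: 000110, Corner: 0


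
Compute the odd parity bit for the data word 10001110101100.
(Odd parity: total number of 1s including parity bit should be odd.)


Number of 1s in data: 7
Parity bit: 0

0


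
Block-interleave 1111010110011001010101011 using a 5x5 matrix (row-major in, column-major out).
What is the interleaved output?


Matrix:
  11110
  10110
  01100
  10101
  01011
Read columns: 1101010101111101100100011

1101010101111101100100011


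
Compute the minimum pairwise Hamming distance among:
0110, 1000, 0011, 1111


Comparing all pairs, minimum distance: 2
Can detect 1 errors, correct 0 errors

2


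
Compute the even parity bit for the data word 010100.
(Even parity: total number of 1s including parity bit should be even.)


Number of 1s in data: 2
Parity bit: 0

0


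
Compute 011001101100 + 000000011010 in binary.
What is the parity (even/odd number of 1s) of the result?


011001101100 = 1644
000000011010 = 26
Sum = 1670 = 11010000110
1s count = 5

odd parity (5 ones in 11010000110)


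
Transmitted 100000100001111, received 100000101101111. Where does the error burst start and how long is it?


XOR: 000000001100000

Burst at position 8, length 2


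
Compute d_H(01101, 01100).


XOR: 00001
Count of 1s: 1

1


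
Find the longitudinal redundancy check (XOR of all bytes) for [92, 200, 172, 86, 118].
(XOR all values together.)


XOR chain: 92 ^ 200 ^ 172 ^ 86 ^ 118 = 24

24


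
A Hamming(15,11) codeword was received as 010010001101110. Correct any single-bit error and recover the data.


Syndrome = 11: error at position 11

Data: 01001111110 (corrected bit 11)


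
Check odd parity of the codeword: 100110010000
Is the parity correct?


Number of 1s: 4

No, parity error (4 ones)


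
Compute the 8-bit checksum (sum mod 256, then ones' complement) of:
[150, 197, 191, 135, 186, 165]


Sum = 1024 mod 256 = 0
Complement = 255

255


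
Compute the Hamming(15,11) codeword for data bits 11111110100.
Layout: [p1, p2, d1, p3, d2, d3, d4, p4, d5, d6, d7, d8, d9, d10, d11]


Parity bits: p1=0, p2=1, p3=0, p4=0

011011101110100


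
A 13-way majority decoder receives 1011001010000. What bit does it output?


Ones: 5 out of 13
Threshold: 7

0 (5/13 voted 1)


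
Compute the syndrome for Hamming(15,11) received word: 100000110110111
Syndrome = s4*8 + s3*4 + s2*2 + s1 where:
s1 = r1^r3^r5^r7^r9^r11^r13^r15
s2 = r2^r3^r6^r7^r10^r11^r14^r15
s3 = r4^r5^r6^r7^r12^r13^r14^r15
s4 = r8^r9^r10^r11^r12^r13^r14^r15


s1=1, s2=1, s3=0, s4=0

Syndrome = 3 (error at position 3)


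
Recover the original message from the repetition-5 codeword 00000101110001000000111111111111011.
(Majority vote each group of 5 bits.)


Groups: 00000, 10111, 00010, 00000, 11111, 11111, 11011
Majority votes: 0100111

0100111


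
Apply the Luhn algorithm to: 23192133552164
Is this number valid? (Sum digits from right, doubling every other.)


Luhn sum = 50
50 mod 10 = 0

Valid (Luhn sum mod 10 = 0)


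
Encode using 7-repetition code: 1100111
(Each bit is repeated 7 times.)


Each bit -> 7 copies

1111111111111100000000000000111111111111111111111


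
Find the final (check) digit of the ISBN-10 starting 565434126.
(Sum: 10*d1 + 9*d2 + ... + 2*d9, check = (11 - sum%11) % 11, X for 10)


Weighted sum: 232
232 mod 11 = 1

Check digit: X


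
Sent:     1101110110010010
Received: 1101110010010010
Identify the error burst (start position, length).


XOR: 0000000100000000

Burst at position 7, length 1


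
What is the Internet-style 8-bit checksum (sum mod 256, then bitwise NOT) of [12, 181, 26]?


Sum = 219 mod 256 = 219
Complement = 36

36


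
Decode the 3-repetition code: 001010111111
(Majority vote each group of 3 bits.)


Groups: 001, 010, 111, 111
Majority votes: 0011

0011


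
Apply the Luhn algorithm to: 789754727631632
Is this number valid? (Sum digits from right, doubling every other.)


Luhn sum = 81
81 mod 10 = 1

Invalid (Luhn sum mod 10 = 1)


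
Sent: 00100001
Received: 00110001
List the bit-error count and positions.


XOR: 00010000

1 error(s) at position(s): 3


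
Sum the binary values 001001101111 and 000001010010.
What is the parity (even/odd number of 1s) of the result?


001001101111 = 623
000001010010 = 82
Sum = 705 = 1011000001
1s count = 4

even parity (4 ones in 1011000001)


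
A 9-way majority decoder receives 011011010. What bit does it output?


Ones: 5 out of 9
Threshold: 5

1 (5/9 voted 1)


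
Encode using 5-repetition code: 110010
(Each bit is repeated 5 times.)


Each bit -> 5 copies

111111111100000000001111100000


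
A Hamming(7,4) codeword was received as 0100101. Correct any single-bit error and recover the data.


Syndrome = 0: no error detected

Data: 0101 (no errors)


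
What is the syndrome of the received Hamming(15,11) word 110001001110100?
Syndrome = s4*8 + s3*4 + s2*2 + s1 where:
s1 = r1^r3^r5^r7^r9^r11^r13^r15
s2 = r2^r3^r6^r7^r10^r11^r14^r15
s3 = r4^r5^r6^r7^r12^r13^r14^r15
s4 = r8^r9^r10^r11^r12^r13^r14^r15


s1=0, s2=0, s3=0, s4=0

Syndrome = 0 (no error)


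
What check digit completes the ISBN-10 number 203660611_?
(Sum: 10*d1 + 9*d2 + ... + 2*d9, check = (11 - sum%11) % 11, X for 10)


Weighted sum: 151
151 mod 11 = 8

Check digit: 3


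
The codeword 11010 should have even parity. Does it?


Number of 1s: 3

No, parity error (3 ones)


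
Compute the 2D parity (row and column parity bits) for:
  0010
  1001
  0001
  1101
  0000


Row parities: 10110
Column parities: 0111

Row P: 10110, Col P: 0111, Corner: 1


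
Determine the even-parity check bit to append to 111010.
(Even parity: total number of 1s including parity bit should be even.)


Number of 1s in data: 4
Parity bit: 0

0


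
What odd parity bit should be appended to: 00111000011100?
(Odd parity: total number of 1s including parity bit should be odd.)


Number of 1s in data: 6
Parity bit: 1

1


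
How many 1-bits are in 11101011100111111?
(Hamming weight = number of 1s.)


Counting 1s in 11101011100111111

13


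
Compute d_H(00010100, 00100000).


XOR: 00110100
Count of 1s: 3

3


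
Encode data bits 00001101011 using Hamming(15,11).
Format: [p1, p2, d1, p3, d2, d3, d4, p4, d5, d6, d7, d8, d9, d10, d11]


Parity bits: p1=0, p2=1, p3=1, p4=1

010100011101011


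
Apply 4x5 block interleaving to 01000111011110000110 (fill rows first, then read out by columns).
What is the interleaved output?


Matrix:
  01000
  11101
  11100
  00110
Read columns: 01101110011100010100

01101110011100010100


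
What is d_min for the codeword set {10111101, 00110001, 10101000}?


Comparing all pairs, minimum distance: 3
Can detect 2 errors, correct 1 errors

3


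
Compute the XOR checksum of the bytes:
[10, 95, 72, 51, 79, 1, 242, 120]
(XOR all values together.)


XOR chain: 10 ^ 95 ^ 72 ^ 51 ^ 79 ^ 1 ^ 242 ^ 120 = 234

234


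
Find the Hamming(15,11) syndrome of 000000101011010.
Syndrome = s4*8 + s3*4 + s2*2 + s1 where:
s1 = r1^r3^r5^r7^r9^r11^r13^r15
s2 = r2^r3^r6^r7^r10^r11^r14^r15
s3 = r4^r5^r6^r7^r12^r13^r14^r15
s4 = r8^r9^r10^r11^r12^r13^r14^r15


s1=1, s2=1, s3=1, s4=0

Syndrome = 7 (error at position 7)


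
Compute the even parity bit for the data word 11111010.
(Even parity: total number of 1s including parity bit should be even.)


Number of 1s in data: 6
Parity bit: 0

0


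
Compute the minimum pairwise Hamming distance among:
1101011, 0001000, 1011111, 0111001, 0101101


Comparing all pairs, minimum distance: 2
Can detect 1 errors, correct 0 errors

2


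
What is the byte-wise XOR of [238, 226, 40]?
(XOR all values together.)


XOR chain: 238 ^ 226 ^ 40 = 36

36


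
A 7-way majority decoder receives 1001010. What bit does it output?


Ones: 3 out of 7
Threshold: 4

0 (3/7 voted 1)


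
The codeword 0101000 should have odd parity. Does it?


Number of 1s: 2

No, parity error (2 ones)


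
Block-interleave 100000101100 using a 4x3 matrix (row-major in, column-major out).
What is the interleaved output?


Matrix:
  100
  000
  101
  100
Read columns: 101100000010

101100000010


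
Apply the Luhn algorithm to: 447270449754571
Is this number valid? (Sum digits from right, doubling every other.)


Luhn sum = 80
80 mod 10 = 0

Valid (Luhn sum mod 10 = 0)


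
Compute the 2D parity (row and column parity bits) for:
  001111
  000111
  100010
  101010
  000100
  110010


Row parities: 010111
Column parities: 110110

Row P: 010111, Col P: 110110, Corner: 0


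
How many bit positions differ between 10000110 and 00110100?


XOR: 10110010
Count of 1s: 4

4


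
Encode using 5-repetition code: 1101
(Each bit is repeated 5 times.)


Each bit -> 5 copies

11111111110000011111


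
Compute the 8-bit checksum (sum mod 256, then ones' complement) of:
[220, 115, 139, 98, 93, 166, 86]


Sum = 917 mod 256 = 149
Complement = 106

106


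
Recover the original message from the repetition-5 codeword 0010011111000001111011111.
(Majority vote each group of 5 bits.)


Groups: 00100, 11111, 00000, 11110, 11111
Majority votes: 01011

01011


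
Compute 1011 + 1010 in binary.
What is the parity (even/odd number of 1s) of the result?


1011 = 11
1010 = 10
Sum = 21 = 10101
1s count = 3

odd parity (3 ones in 10101)


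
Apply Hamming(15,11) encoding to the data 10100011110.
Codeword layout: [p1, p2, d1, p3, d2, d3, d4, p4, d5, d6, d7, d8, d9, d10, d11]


Parity bits: p1=1, p2=0, p3=0, p4=0

101001000011110


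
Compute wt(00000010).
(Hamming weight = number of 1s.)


Counting 1s in 00000010

1


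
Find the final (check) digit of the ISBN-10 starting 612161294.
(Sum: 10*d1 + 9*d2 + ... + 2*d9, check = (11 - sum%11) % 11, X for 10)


Weighted sum: 176
176 mod 11 = 0

Check digit: 0


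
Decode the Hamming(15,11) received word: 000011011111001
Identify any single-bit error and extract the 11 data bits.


Syndrome = 0: no error detected

Data: 01101111001 (no errors)


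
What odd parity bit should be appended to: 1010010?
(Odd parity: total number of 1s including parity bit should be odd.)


Number of 1s in data: 3
Parity bit: 0

0


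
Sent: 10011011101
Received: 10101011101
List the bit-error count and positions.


XOR: 00110000000

2 error(s) at position(s): 2, 3


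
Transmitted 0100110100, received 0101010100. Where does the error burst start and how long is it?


XOR: 0001100000

Burst at position 3, length 2


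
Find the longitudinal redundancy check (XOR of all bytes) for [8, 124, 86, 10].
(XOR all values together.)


XOR chain: 8 ^ 124 ^ 86 ^ 10 = 40

40


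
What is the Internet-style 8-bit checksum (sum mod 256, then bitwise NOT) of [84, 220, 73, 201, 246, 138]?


Sum = 962 mod 256 = 194
Complement = 61

61


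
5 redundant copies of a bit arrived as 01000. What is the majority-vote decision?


Ones: 1 out of 5
Threshold: 3

0 (1/5 voted 1)


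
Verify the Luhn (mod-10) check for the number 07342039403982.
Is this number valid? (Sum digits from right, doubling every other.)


Luhn sum = 68
68 mod 10 = 8

Invalid (Luhn sum mod 10 = 8)


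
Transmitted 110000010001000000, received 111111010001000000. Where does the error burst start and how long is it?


XOR: 001111000000000000

Burst at position 2, length 4


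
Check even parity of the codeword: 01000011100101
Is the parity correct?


Number of 1s: 6

Yes, parity is correct (6 ones)


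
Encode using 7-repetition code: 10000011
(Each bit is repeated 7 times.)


Each bit -> 7 copies

11111110000000000000000000000000000000000011111111111111


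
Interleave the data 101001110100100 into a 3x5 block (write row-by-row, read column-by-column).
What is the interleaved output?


Matrix:
  10100
  11101
  00100
Read columns: 110010111000010

110010111000010


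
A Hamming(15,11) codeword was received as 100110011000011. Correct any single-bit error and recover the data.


Syndrome = 0: no error detected

Data: 01001000011 (no errors)


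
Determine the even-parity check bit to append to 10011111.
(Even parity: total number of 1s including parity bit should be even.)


Number of 1s in data: 6
Parity bit: 0

0


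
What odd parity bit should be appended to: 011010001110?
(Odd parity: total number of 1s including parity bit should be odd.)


Number of 1s in data: 6
Parity bit: 1

1


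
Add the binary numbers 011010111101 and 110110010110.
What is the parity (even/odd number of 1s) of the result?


011010111101 = 1725
110110010110 = 3478
Sum = 5203 = 1010001010011
1s count = 6

even parity (6 ones in 1010001010011)


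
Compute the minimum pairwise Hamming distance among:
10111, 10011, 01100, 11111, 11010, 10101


Comparing all pairs, minimum distance: 1
Can detect 0 errors, correct 0 errors

1


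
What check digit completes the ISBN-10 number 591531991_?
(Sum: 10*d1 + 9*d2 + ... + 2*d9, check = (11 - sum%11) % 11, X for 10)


Weighted sum: 262
262 mod 11 = 9

Check digit: 2


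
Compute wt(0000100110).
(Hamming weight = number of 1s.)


Counting 1s in 0000100110

3


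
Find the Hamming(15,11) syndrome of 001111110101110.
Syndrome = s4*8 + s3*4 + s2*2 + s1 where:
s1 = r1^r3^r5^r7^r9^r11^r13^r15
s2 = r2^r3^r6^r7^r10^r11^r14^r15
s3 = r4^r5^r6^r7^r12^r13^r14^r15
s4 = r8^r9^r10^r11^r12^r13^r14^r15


s1=0, s2=1, s3=1, s4=1

Syndrome = 14 (error at position 14)


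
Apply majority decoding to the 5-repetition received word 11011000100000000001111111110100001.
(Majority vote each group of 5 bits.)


Groups: 11011, 00010, 00000, 00001, 11111, 11101, 00001
Majority votes: 1000110

1000110


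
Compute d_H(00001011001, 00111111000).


XOR: 00110100001
Count of 1s: 4

4


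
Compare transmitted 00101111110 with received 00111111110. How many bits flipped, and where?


XOR: 00010000000

1 error(s) at position(s): 3


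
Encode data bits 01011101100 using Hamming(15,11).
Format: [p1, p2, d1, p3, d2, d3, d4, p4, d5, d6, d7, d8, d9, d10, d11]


Parity bits: p1=0, p2=0, p3=0, p4=0

000010101101100


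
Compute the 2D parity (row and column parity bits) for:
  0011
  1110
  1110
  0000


Row parities: 0110
Column parities: 0011

Row P: 0110, Col P: 0011, Corner: 0


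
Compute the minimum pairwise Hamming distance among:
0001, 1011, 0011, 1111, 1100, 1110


Comparing all pairs, minimum distance: 1
Can detect 0 errors, correct 0 errors

1


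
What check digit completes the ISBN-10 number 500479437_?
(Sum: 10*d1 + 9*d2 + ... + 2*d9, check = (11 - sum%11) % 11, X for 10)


Weighted sum: 204
204 mod 11 = 6

Check digit: 5


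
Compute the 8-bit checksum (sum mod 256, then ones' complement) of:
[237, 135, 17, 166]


Sum = 555 mod 256 = 43
Complement = 212

212


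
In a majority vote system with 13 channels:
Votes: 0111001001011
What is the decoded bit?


Ones: 7 out of 13
Threshold: 7

1 (7/13 voted 1)


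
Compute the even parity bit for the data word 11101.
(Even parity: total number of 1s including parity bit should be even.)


Number of 1s in data: 4
Parity bit: 0

0


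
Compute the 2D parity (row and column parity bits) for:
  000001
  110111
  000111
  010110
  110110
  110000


Row parities: 111100
Column parities: 100001

Row P: 111100, Col P: 100001, Corner: 0


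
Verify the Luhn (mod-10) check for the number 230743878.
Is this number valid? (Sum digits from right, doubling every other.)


Luhn sum = 44
44 mod 10 = 4

Invalid (Luhn sum mod 10 = 4)


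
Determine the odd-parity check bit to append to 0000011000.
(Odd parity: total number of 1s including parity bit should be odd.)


Number of 1s in data: 2
Parity bit: 1

1


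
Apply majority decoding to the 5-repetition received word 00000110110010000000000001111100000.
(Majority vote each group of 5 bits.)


Groups: 00000, 11011, 00100, 00000, 00000, 11111, 00000
Majority votes: 0100010

0100010


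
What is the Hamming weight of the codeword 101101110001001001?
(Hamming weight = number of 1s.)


Counting 1s in 101101110001001001

9


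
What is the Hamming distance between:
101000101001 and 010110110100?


XOR: 111110011101
Count of 1s: 9

9


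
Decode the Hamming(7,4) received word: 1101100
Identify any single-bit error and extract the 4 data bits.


Syndrome = 2: error at position 2

Data: 0100 (corrected bit 2)


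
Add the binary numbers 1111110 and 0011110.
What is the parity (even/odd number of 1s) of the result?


1111110 = 126
0011110 = 30
Sum = 156 = 10011100
1s count = 4

even parity (4 ones in 10011100)


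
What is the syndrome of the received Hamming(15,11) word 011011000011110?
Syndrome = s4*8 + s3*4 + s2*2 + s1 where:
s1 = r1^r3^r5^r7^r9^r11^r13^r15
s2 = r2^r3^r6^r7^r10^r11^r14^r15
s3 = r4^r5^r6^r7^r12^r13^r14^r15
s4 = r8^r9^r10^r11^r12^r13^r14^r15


s1=0, s2=1, s3=1, s4=0

Syndrome = 6 (error at position 6)


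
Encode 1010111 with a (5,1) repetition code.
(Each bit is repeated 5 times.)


Each bit -> 5 copies

11111000001111100000111111111111111


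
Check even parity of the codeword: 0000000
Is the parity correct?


Number of 1s: 0

Yes, parity is correct (0 ones)


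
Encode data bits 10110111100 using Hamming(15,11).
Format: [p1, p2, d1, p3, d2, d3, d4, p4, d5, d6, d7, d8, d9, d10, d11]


Parity bits: p1=0, p2=1, p3=0, p4=0

011001100111100


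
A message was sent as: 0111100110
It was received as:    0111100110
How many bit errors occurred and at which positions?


XOR: 0000000000

0 errors (received matches sent)


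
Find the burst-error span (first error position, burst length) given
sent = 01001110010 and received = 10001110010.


XOR: 11000000000

Burst at position 0, length 2


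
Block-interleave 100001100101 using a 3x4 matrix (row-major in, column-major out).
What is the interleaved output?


Matrix:
  1000
  0110
  0101
Read columns: 100011010001

100011010001


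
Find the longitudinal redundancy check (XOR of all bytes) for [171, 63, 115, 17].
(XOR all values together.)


XOR chain: 171 ^ 63 ^ 115 ^ 17 = 246

246


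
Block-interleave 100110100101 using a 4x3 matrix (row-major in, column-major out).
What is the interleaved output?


Matrix:
  100
  110
  100
  101
Read columns: 111101000001

111101000001


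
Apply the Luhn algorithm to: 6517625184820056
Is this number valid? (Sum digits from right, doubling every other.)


Luhn sum = 51
51 mod 10 = 1

Invalid (Luhn sum mod 10 = 1)


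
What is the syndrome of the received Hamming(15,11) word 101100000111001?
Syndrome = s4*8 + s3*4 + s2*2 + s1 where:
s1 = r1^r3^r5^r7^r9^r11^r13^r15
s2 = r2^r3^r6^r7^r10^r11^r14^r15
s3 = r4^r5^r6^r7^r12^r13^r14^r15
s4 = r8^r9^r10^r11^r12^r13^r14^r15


s1=0, s2=0, s3=1, s4=0

Syndrome = 4 (error at position 4)


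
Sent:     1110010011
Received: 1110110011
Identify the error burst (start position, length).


XOR: 0000100000

Burst at position 4, length 1


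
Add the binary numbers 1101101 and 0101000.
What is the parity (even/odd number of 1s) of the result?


1101101 = 109
0101000 = 40
Sum = 149 = 10010101
1s count = 4

even parity (4 ones in 10010101)


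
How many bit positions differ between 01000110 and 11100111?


XOR: 10100001
Count of 1s: 3

3


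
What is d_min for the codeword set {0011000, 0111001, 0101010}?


Comparing all pairs, minimum distance: 2
Can detect 1 errors, correct 0 errors

2


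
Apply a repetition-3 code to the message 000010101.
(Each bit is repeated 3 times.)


Each bit -> 3 copies

000000000000111000111000111


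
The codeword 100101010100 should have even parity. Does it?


Number of 1s: 5

No, parity error (5 ones)


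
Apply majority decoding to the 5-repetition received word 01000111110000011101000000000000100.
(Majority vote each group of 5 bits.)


Groups: 01000, 11111, 00000, 11101, 00000, 00000, 00100
Majority votes: 0101000

0101000


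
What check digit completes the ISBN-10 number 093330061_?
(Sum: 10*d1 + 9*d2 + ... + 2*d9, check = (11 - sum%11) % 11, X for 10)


Weighted sum: 164
164 mod 11 = 10

Check digit: 1


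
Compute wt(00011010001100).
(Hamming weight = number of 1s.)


Counting 1s in 00011010001100

5


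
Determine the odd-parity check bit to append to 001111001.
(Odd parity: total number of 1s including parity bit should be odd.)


Number of 1s in data: 5
Parity bit: 0

0


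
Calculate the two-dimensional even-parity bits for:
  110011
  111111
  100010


Row parities: 000
Column parities: 101110

Row P: 000, Col P: 101110, Corner: 0


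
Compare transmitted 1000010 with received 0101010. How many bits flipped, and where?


XOR: 1101000

3 error(s) at position(s): 0, 1, 3


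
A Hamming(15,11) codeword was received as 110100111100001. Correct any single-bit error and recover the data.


Syndrome = 4: error at position 4

Data: 00011100001 (corrected bit 4)


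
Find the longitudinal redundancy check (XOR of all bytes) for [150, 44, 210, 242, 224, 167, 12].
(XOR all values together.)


XOR chain: 150 ^ 44 ^ 210 ^ 242 ^ 224 ^ 167 ^ 12 = 209

209


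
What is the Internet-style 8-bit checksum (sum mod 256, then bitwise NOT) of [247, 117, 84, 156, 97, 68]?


Sum = 769 mod 256 = 1
Complement = 254

254


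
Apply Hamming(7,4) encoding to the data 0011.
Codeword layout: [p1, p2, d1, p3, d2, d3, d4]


Parity bits: p1=1, p2=0, p3=0

1000011


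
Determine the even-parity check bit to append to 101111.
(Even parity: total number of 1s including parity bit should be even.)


Number of 1s in data: 5
Parity bit: 1

1


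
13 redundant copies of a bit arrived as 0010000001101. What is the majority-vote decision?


Ones: 4 out of 13
Threshold: 7

0 (4/13 voted 1)


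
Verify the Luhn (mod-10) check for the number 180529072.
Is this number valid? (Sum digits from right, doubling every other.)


Luhn sum = 27
27 mod 10 = 7

Invalid (Luhn sum mod 10 = 7)


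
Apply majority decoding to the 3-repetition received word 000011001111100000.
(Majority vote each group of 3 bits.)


Groups: 000, 011, 001, 111, 100, 000
Majority votes: 010100

010100


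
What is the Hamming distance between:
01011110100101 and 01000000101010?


XOR: 00011110001111
Count of 1s: 8

8


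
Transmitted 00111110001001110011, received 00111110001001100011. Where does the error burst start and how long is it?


XOR: 00000000000000010000

Burst at position 15, length 1


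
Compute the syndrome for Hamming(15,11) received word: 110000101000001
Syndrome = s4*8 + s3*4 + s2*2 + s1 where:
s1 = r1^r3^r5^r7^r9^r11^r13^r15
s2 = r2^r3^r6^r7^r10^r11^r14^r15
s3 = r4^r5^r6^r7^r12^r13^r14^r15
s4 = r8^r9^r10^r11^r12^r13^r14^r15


s1=0, s2=1, s3=0, s4=0

Syndrome = 2 (error at position 2)


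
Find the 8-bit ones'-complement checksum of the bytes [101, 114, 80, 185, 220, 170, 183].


Sum = 1053 mod 256 = 29
Complement = 226

226


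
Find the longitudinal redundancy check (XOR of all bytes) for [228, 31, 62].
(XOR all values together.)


XOR chain: 228 ^ 31 ^ 62 = 197

197


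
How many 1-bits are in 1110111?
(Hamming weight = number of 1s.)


Counting 1s in 1110111

6


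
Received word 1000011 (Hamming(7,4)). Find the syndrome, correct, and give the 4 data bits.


Syndrome = 0: no error detected

Data: 0011 (no errors)


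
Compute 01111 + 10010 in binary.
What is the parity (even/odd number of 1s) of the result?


01111 = 15
10010 = 18
Sum = 33 = 100001
1s count = 2

even parity (2 ones in 100001)


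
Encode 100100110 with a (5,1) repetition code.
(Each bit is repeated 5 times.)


Each bit -> 5 copies

111110000000000111110000000000111111111100000


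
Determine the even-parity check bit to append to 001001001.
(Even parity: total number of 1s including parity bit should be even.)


Number of 1s in data: 3
Parity bit: 1

1


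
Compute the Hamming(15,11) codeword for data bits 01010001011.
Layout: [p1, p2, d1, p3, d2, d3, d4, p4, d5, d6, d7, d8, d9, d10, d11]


Parity bits: p1=1, p2=1, p3=1, p4=1

110110110001011


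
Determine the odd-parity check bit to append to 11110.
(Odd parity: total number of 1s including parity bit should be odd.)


Number of 1s in data: 4
Parity bit: 1

1


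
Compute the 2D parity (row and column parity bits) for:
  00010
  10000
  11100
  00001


Row parities: 1111
Column parities: 01111

Row P: 1111, Col P: 01111, Corner: 0


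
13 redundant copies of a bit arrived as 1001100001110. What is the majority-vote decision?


Ones: 6 out of 13
Threshold: 7

0 (6/13 voted 1)


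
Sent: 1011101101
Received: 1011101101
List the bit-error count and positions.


XOR: 0000000000

0 errors (received matches sent)


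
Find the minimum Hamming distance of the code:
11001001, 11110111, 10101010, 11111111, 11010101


Comparing all pairs, minimum distance: 1
Can detect 0 errors, correct 0 errors

1


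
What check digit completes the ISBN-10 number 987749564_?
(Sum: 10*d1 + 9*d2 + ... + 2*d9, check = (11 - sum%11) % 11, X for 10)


Weighted sum: 382
382 mod 11 = 8

Check digit: 3


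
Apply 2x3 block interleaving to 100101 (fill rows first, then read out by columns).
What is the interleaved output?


Matrix:
  100
  101
Read columns: 110001

110001


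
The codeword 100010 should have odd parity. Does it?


Number of 1s: 2

No, parity error (2 ones)


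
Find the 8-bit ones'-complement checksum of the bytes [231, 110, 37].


Sum = 378 mod 256 = 122
Complement = 133

133


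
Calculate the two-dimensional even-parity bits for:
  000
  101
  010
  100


Row parities: 0011
Column parities: 011

Row P: 0011, Col P: 011, Corner: 0


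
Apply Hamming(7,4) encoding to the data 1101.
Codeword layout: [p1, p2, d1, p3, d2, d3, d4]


Parity bits: p1=1, p2=0, p3=0

1010101


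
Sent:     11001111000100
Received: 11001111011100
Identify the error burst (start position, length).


XOR: 00000000011000

Burst at position 9, length 2


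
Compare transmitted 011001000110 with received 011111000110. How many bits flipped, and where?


XOR: 000110000000

2 error(s) at position(s): 3, 4


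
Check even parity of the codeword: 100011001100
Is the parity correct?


Number of 1s: 5

No, parity error (5 ones)


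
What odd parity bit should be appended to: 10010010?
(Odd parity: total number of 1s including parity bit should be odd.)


Number of 1s in data: 3
Parity bit: 0

0


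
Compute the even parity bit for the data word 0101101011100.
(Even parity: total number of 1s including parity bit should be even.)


Number of 1s in data: 7
Parity bit: 1

1


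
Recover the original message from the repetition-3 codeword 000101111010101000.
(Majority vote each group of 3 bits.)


Groups: 000, 101, 111, 010, 101, 000
Majority votes: 011010

011010


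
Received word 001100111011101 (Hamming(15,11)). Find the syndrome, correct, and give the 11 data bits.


Syndrome = 4: error at position 4

Data: 10011011101 (corrected bit 4)


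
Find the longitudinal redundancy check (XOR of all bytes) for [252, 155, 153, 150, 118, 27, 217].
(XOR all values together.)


XOR chain: 252 ^ 155 ^ 153 ^ 150 ^ 118 ^ 27 ^ 217 = 220

220


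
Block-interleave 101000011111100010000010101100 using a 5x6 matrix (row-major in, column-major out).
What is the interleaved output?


Matrix:
  101000
  011111
  100010
  000010
  101100
Read columns: 101010100011001010010111001000

101010100011001010010111001000


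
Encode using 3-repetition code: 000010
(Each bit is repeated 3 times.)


Each bit -> 3 copies

000000000000111000


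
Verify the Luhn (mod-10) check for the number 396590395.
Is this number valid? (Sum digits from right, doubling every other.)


Luhn sum = 45
45 mod 10 = 5

Invalid (Luhn sum mod 10 = 5)


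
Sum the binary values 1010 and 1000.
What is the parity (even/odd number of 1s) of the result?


1010 = 10
1000 = 8
Sum = 18 = 10010
1s count = 2

even parity (2 ones in 10010)


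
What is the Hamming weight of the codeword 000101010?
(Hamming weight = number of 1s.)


Counting 1s in 000101010

3


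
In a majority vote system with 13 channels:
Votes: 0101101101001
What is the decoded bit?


Ones: 7 out of 13
Threshold: 7

1 (7/13 voted 1)


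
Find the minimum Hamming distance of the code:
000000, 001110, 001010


Comparing all pairs, minimum distance: 1
Can detect 0 errors, correct 0 errors

1


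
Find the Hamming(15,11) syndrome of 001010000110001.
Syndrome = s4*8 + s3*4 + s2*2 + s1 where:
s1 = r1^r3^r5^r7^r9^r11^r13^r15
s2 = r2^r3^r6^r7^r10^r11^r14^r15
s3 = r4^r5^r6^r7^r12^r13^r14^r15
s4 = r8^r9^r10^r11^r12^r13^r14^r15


s1=0, s2=0, s3=0, s4=1

Syndrome = 8 (error at position 8)


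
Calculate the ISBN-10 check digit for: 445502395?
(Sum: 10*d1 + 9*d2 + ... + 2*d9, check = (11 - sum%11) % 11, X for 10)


Weighted sum: 210
210 mod 11 = 1

Check digit: X


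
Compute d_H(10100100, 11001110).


XOR: 01101010
Count of 1s: 4

4


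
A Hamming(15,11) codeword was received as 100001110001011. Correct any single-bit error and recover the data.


Syndrome = 5: error at position 5

Data: 01110001011 (corrected bit 5)


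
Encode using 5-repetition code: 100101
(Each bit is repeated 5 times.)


Each bit -> 5 copies

111110000000000111110000011111


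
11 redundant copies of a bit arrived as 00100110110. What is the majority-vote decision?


Ones: 5 out of 11
Threshold: 6

0 (5/11 voted 1)


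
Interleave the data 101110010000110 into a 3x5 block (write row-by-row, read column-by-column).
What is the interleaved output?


Matrix:
  10111
  00100
  00110
Read columns: 100000111101100

100000111101100


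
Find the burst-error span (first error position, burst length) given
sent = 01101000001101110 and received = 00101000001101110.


XOR: 01000000000000000

Burst at position 1, length 1


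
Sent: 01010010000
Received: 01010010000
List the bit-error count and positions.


XOR: 00000000000

0 errors (received matches sent)


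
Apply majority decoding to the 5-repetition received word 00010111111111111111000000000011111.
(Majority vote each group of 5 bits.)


Groups: 00010, 11111, 11111, 11111, 00000, 00000, 11111
Majority votes: 0111001

0111001
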